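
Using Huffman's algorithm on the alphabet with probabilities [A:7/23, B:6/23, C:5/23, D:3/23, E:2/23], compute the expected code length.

Huffman tree construction:
Combine smallest probabilities repeatedly
Resulting codes:
  A: 11 (length 2)
  B: 10 (length 2)
  C: 00 (length 2)
  D: 011 (length 3)
  E: 010 (length 3)
Average length = Σ p(s) × length(s) = 2.2174 bits


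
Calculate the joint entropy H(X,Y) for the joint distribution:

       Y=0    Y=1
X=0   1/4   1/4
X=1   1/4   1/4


H(X,Y) = -Σ p(x,y) log₂ p(x,y)
  p(0,0)=1/4: -0.2500 × log₂(0.2500) = 0.5000
  p(0,1)=1/4: -0.2500 × log₂(0.2500) = 0.5000
  p(1,0)=1/4: -0.2500 × log₂(0.2500) = 0.5000
  p(1,1)=1/4: -0.2500 × log₂(0.2500) = 0.5000
H(X,Y) = 2.0000 bits


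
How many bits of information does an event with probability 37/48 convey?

Information content I(x) = -log₂(p(x))
I = -log₂(37/48) = -log₂(0.7708)
I = 0.3755 bits


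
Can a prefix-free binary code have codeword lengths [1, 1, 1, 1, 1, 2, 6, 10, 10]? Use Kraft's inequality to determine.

Kraft inequality: Σ 2^(-l_i) ≤ 1 for prefix-free code
Calculating: 2^(-1) + 2^(-1) + 2^(-1) + 2^(-1) + 2^(-1) + 2^(-2) + 2^(-6) + 2^(-10) + 2^(-10)
= 0.5 + 0.5 + 0.5 + 0.5 + 0.5 + 0.25 + 0.015625 + 0.0009765625 + 0.0009765625
= 2.7676
Since 2.7676 > 1, prefix-free code does not exist


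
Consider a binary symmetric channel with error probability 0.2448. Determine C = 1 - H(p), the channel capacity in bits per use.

For BSC with error probability p:
C = 1 - H(p) where H(p) is binary entropy
H(0.2448) = -0.2448 × log₂(0.2448) - 0.7552 × log₂(0.7552)
H(p) = 0.8029
C = 1 - 0.8029 = 0.1971 bits/use


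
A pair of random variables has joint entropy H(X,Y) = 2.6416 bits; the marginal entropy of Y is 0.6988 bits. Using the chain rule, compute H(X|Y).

Chain rule: H(X,Y) = H(X|Y) + H(Y)
H(X|Y) = H(X,Y) - H(Y) = 2.6416 - 0.6988 = 1.9428 bits


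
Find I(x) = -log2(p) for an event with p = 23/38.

Information content I(x) = -log₂(p(x))
I = -log₂(23/38) = -log₂(0.6053)
I = 0.7244 bits


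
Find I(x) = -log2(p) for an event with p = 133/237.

Information content I(x) = -log₂(p(x))
I = -log₂(133/237) = -log₂(0.5612)
I = 0.8335 bits


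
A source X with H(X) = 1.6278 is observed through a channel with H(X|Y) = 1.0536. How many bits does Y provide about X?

I(X;Y) = H(X) - H(X|Y)
I(X;Y) = 1.6278 - 1.0536 = 0.5742 bits


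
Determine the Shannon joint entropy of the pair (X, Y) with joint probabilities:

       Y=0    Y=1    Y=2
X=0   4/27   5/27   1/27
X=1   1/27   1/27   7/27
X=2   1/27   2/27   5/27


H(X,Y) = -Σ p(x,y) log₂ p(x,y)
  p(0,0)=4/27: -0.1481 × log₂(0.1481) = 0.4081
  p(0,1)=5/27: -0.1852 × log₂(0.1852) = 0.4505
  p(0,2)=1/27: -0.0370 × log₂(0.0370) = 0.1761
  p(1,0)=1/27: -0.0370 × log₂(0.0370) = 0.1761
  p(1,1)=1/27: -0.0370 × log₂(0.0370) = 0.1761
  p(1,2)=7/27: -0.2593 × log₂(0.2593) = 0.5049
  p(2,0)=1/27: -0.0370 × log₂(0.0370) = 0.1761
  p(2,1)=2/27: -0.0741 × log₂(0.0741) = 0.2781
  p(2,2)=5/27: -0.1852 × log₂(0.1852) = 0.4505
H(X,Y) = 2.7967 bits


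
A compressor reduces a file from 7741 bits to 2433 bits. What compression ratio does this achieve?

Compression ratio = Original / Compressed
= 7741 / 2433 = 3.18:1


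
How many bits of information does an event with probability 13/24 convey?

Information content I(x) = -log₂(p(x))
I = -log₂(13/24) = -log₂(0.5417)
I = 0.8845 bits


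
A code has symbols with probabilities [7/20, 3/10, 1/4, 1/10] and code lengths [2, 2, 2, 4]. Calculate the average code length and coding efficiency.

Average length L = Σ p_i × l_i = 2.2000 bits
Entropy H = 1.8834 bits
Efficiency η = H/L × 100% = 85.61%


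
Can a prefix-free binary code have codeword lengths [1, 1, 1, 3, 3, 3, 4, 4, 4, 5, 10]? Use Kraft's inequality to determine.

Kraft inequality: Σ 2^(-l_i) ≤ 1 for prefix-free code
Calculating: 2^(-1) + 2^(-1) + 2^(-1) + 2^(-3) + 2^(-3) + 2^(-3) + 2^(-4) + 2^(-4) + 2^(-4) + 2^(-5) + 2^(-10)
= 0.5 + 0.5 + 0.5 + 0.125 + 0.125 + 0.125 + 0.0625 + 0.0625 + 0.0625 + 0.03125 + 0.0009765625
= 2.0947
Since 2.0947 > 1, prefix-free code does not exist


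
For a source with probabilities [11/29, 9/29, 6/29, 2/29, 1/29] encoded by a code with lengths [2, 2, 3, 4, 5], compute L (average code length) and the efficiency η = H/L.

Average length L = Σ p_i × l_i = 2.4483 bits
Entropy H = 1.9582 bits
Efficiency η = H/L × 100% = 79.98%


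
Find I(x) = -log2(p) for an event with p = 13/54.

Information content I(x) = -log₂(p(x))
I = -log₂(13/54) = -log₂(0.2407)
I = 2.0544 bits


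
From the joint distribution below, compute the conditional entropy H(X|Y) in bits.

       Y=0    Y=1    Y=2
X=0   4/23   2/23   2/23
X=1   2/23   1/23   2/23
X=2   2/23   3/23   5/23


H(X|Y) = Σ_y p(y) H(X|Y=y)
  p(Y=0) = 8/23, H(X|Y=0) = 1.5000
  p(Y=1) = 6/23, H(X|Y=1) = 1.4591
  p(Y=2) = 9/23, H(X|Y=2) = 1.4355
H(X|Y) = 0.3478×1.5000 + 0.2609×1.4591 + 0.3913×1.4355 = 1.4641 bits


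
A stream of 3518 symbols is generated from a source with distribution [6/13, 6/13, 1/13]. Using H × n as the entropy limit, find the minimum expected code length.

Entropy H = 1.3143 bits/symbol
Minimum bits = H × n = 1.3143 × 3518
= 4623.78 bits


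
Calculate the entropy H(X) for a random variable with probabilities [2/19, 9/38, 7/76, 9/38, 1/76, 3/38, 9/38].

H(X) = -Σ p(x) log₂ p(x)
  -2/19 × log₂(2/19) = 0.3419
  -9/38 × log₂(9/38) = 0.4922
  -7/76 × log₂(7/76) = 0.3169
  -9/38 × log₂(9/38) = 0.4922
  -1/76 × log₂(1/76) = 0.0822
  -3/38 × log₂(3/38) = 0.2892
  -9/38 × log₂(9/38) = 0.4922
H(X) = 2.5066 bits


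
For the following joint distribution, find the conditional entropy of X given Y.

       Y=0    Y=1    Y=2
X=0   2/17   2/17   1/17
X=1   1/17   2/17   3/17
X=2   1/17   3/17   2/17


H(X|Y) = Σ_y p(y) H(X|Y=y)
  p(Y=0) = 4/17, H(X|Y=0) = 1.5000
  p(Y=1) = 7/17, H(X|Y=1) = 1.5567
  p(Y=2) = 6/17, H(X|Y=2) = 1.4591
H(X|Y) = 0.2353×1.5000 + 0.4118×1.5567 + 0.3529×1.4591 = 1.5089 bits


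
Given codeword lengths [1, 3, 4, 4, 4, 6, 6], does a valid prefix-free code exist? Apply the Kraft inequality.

Kraft inequality: Σ 2^(-l_i) ≤ 1 for prefix-free code
Calculating: 2^(-1) + 2^(-3) + 2^(-4) + 2^(-4) + 2^(-4) + 2^(-6) + 2^(-6)
= 0.5 + 0.125 + 0.0625 + 0.0625 + 0.0625 + 0.015625 + 0.015625
= 0.8438
Since 0.8438 ≤ 1, prefix-free code exists


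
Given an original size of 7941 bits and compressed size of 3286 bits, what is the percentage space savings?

Space savings = (1 - Compressed/Original) × 100%
= (1 - 3286/7941) × 100%
= 58.62%


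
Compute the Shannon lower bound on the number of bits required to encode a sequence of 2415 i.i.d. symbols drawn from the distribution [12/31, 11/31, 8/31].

Entropy H = 1.5647 bits/symbol
Minimum bits = H × n = 1.5647 × 2415
= 3778.84 bits


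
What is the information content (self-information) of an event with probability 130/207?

Information content I(x) = -log₂(p(x))
I = -log₂(130/207) = -log₂(0.6280)
I = 0.6711 bits


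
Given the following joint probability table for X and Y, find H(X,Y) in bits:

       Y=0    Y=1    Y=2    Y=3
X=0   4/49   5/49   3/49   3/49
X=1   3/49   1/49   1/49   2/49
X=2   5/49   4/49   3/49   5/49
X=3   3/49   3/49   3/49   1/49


H(X,Y) = -Σ p(x,y) log₂ p(x,y)
  p(0,0)=4/49: -0.0816 × log₂(0.0816) = 0.2951
  p(0,1)=5/49: -0.1020 × log₂(0.1020) = 0.3360
  p(0,2)=3/49: -0.0612 × log₂(0.0612) = 0.2467
  p(0,3)=3/49: -0.0612 × log₂(0.0612) = 0.2467
  p(1,0)=3/49: -0.0612 × log₂(0.0612) = 0.2467
  p(1,1)=1/49: -0.0204 × log₂(0.0204) = 0.1146
  p(1,2)=1/49: -0.0204 × log₂(0.0204) = 0.1146
  p(1,3)=2/49: -0.0408 × log₂(0.0408) = 0.1884
  p(2,0)=5/49: -0.1020 × log₂(0.1020) = 0.3360
  p(2,1)=4/49: -0.0816 × log₂(0.0816) = 0.2951
  p(2,2)=3/49: -0.0612 × log₂(0.0612) = 0.2467
  p(2,3)=5/49: -0.1020 × log₂(0.1020) = 0.3360
  p(3,0)=3/49: -0.0612 × log₂(0.0612) = 0.2467
  p(3,1)=3/49: -0.0612 × log₂(0.0612) = 0.2467
  p(3,2)=3/49: -0.0612 × log₂(0.0612) = 0.2467
  p(3,3)=1/49: -0.0204 × log₂(0.0204) = 0.1146
H(X,Y) = 3.8573 bits


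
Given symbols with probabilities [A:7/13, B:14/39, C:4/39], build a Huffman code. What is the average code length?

Huffman tree construction:
Combine smallest probabilities repeatedly
Resulting codes:
  A: 1 (length 1)
  B: 01 (length 2)
  C: 00 (length 2)
Average length = Σ p(s) × length(s) = 1.4615 bits


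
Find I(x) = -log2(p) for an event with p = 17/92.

Information content I(x) = -log₂(p(x))
I = -log₂(17/92) = -log₂(0.1848)
I = 2.4361 bits


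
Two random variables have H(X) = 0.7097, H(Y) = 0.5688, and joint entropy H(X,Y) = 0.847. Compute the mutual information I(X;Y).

I(X;Y) = H(X) + H(Y) - H(X,Y)
I(X;Y) = 0.7097 + 0.5688 - 0.847 = 0.4315 bits


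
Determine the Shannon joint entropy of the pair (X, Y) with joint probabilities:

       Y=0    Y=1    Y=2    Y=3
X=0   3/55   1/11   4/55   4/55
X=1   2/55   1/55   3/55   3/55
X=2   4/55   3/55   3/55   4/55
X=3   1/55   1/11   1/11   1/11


H(X,Y) = -Σ p(x,y) log₂ p(x,y)
  p(0,0)=3/55: -0.0545 × log₂(0.0545) = 0.2289
  p(0,1)=1/11: -0.0909 × log₂(0.0909) = 0.3145
  p(0,2)=4/55: -0.0727 × log₂(0.0727) = 0.2750
  p(0,3)=4/55: -0.0727 × log₂(0.0727) = 0.2750
  p(1,0)=2/55: -0.0364 × log₂(0.0364) = 0.1739
  p(1,1)=1/55: -0.0182 × log₂(0.0182) = 0.1051
  p(1,2)=3/55: -0.0545 × log₂(0.0545) = 0.2289
  p(1,3)=3/55: -0.0545 × log₂(0.0545) = 0.2289
  p(2,0)=4/55: -0.0727 × log₂(0.0727) = 0.2750
  p(2,1)=3/55: -0.0545 × log₂(0.0545) = 0.2289
  p(2,2)=3/55: -0.0545 × log₂(0.0545) = 0.2289
  p(2,3)=4/55: -0.0727 × log₂(0.0727) = 0.2750
  p(3,0)=1/55: -0.0182 × log₂(0.0182) = 0.1051
  p(3,1)=1/11: -0.0909 × log₂(0.0909) = 0.3145
  p(3,2)=1/11: -0.0909 × log₂(0.0909) = 0.3145
  p(3,3)=1/11: -0.0909 × log₂(0.0909) = 0.3145
H(X,Y) = 3.8866 bits


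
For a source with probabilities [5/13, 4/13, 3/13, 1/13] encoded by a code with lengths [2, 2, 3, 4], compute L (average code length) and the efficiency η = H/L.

Average length L = Σ p_i × l_i = 2.3846 bits
Entropy H = 1.8262 bits
Efficiency η = H/L × 100% = 76.58%


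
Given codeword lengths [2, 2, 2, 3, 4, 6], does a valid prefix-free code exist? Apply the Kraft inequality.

Kraft inequality: Σ 2^(-l_i) ≤ 1 for prefix-free code
Calculating: 2^(-2) + 2^(-2) + 2^(-2) + 2^(-3) + 2^(-4) + 2^(-6)
= 0.25 + 0.25 + 0.25 + 0.125 + 0.0625 + 0.015625
= 0.9531
Since 0.9531 ≤ 1, prefix-free code exists


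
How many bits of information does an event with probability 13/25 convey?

Information content I(x) = -log₂(p(x))
I = -log₂(13/25) = -log₂(0.5200)
I = 0.9434 bits


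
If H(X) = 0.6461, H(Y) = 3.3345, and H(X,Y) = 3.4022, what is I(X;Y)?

I(X;Y) = H(X) + H(Y) - H(X,Y)
I(X;Y) = 0.6461 + 3.3345 - 3.4022 = 0.5784 bits


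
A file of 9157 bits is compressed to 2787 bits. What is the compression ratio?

Compression ratio = Original / Compressed
= 9157 / 2787 = 3.29:1


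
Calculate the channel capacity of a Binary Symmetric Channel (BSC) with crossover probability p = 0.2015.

For BSC with error probability p:
C = 1 - H(p) where H(p) is binary entropy
H(0.2015) = -0.2015 × log₂(0.2015) - 0.7985 × log₂(0.7985)
H(p) = 0.7249
C = 1 - 0.7249 = 0.2751 bits/use


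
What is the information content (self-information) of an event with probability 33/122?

Information content I(x) = -log₂(p(x))
I = -log₂(33/122) = -log₂(0.2705)
I = 1.8863 bits


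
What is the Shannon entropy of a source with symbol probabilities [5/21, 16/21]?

H(X) = -Σ p(x) log₂ p(x)
  -5/21 × log₂(5/21) = 0.4929
  -16/21 × log₂(16/21) = 0.2989
H(X) = 0.7919 bits


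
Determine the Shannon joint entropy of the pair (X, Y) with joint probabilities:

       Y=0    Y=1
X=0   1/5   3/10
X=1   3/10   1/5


H(X,Y) = -Σ p(x,y) log₂ p(x,y)
  p(0,0)=1/5: -0.2000 × log₂(0.2000) = 0.4644
  p(0,1)=3/10: -0.3000 × log₂(0.3000) = 0.5211
  p(1,0)=3/10: -0.3000 × log₂(0.3000) = 0.5211
  p(1,1)=1/5: -0.2000 × log₂(0.2000) = 0.4644
H(X,Y) = 1.9710 bits


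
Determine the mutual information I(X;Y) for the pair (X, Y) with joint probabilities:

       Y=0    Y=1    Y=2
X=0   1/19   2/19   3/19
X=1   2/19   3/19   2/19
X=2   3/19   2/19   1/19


H(X) = 1.5810, H(Y) = 1.5810, H(X,Y) = 3.0761
I(X;Y) = H(X) + H(Y) - H(X,Y) = 0.0860 bits


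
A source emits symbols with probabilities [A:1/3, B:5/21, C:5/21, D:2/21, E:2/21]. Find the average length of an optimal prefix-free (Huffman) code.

Huffman tree construction:
Combine smallest probabilities repeatedly
Resulting codes:
  A: 11 (length 2)
  B: 01 (length 2)
  C: 10 (length 2)
  D: 000 (length 3)
  E: 001 (length 3)
Average length = Σ p(s) × length(s) = 2.1905 bits


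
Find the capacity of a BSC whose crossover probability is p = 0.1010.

For BSC with error probability p:
C = 1 - H(p) where H(p) is binary entropy
H(0.1010) = -0.1010 × log₂(0.1010) - 0.8990 × log₂(0.8990)
H(p) = 0.4722
C = 1 - 0.4722 = 0.5278 bits/use


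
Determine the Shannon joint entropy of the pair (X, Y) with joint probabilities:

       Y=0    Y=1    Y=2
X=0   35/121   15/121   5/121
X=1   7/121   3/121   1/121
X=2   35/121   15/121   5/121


H(X,Y) = -Σ p(x,y) log₂ p(x,y)
  p(0,0)=35/121: -0.2893 × log₂(0.2893) = 0.5176
  p(0,1)=15/121: -0.1240 × log₂(0.1240) = 0.3734
  p(0,2)=5/121: -0.0413 × log₂(0.0413) = 0.1900
  p(1,0)=7/121: -0.0579 × log₂(0.0579) = 0.2379
  p(1,1)=3/121: -0.0248 × log₂(0.0248) = 0.1322
  p(1,2)=1/121: -0.0083 × log₂(0.0083) = 0.0572
  p(2,0)=35/121: -0.2893 × log₂(0.2893) = 0.5176
  p(2,1)=15/121: -0.1240 × log₂(0.1240) = 0.3734
  p(2,2)=5/121: -0.0413 × log₂(0.0413) = 0.1900
H(X,Y) = 2.5893 bits


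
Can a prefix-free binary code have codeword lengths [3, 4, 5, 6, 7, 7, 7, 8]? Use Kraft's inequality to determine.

Kraft inequality: Σ 2^(-l_i) ≤ 1 for prefix-free code
Calculating: 2^(-3) + 2^(-4) + 2^(-5) + 2^(-6) + 2^(-7) + 2^(-7) + 2^(-7) + 2^(-8)
= 0.125 + 0.0625 + 0.03125 + 0.015625 + 0.0078125 + 0.0078125 + 0.0078125 + 0.00390625
= 0.2617
Since 0.2617 ≤ 1, prefix-free code exists


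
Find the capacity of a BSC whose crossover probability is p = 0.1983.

For BSC with error probability p:
C = 1 - H(p) where H(p) is binary entropy
H(0.1983) = -0.1983 × log₂(0.1983) - 0.8017 × log₂(0.8017)
H(p) = 0.7185
C = 1 - 0.7185 = 0.2815 bits/use


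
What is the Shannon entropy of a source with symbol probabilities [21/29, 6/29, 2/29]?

H(X) = -Σ p(x) log₂ p(x)
  -21/29 × log₂(21/29) = 0.3372
  -6/29 × log₂(6/29) = 0.4703
  -2/29 × log₂(2/29) = 0.2661
H(X) = 1.0736 bits


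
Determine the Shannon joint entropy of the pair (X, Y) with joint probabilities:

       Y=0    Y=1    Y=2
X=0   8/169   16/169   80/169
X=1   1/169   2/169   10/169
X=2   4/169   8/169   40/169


H(X,Y) = -Σ p(x,y) log₂ p(x,y)
  p(0,0)=8/169: -0.0473 × log₂(0.0473) = 0.2083
  p(0,1)=16/169: -0.0947 × log₂(0.0947) = 0.3220
  p(0,2)=80/169: -0.4734 × log₂(0.4734) = 0.5107
  p(1,0)=1/169: -0.0059 × log₂(0.0059) = 0.0438
  p(1,1)=2/169: -0.0118 × log₂(0.0118) = 0.0758
  p(1,2)=10/169: -0.0592 × log₂(0.0592) = 0.2414
  p(2,0)=4/169: -0.0237 × log₂(0.0237) = 0.1278
  p(2,1)=8/169: -0.0473 × log₂(0.0473) = 0.2083
  p(2,2)=40/169: -0.2367 × log₂(0.2367) = 0.4921
H(X,Y) = 2.2302 bits


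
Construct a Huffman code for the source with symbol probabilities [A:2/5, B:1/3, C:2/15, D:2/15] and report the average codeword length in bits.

Huffman tree construction:
Combine smallest probabilities repeatedly
Resulting codes:
  A: 0 (length 1)
  B: 11 (length 2)
  C: 100 (length 3)
  D: 101 (length 3)
Average length = Σ p(s) × length(s) = 1.8667 bits


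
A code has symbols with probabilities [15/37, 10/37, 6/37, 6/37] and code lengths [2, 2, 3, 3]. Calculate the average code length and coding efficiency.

Average length L = Σ p_i × l_i = 2.3243 bits
Entropy H = 1.8894 bits
Efficiency η = H/L × 100% = 81.29%


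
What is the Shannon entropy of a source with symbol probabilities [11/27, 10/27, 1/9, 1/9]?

H(X) = -Σ p(x) log₂ p(x)
  -11/27 × log₂(11/27) = 0.5278
  -10/27 × log₂(10/27) = 0.5307
  -1/9 × log₂(1/9) = 0.3522
  -1/9 × log₂(1/9) = 0.3522
H(X) = 1.7629 bits


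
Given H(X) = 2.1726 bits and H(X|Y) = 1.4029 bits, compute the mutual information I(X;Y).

I(X;Y) = H(X) - H(X|Y)
I(X;Y) = 2.1726 - 1.4029 = 0.7697 bits


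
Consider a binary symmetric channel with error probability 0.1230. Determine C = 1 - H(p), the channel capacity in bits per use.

For BSC with error probability p:
C = 1 - H(p) where H(p) is binary entropy
H(0.1230) = -0.1230 × log₂(0.1230) - 0.8770 × log₂(0.8770)
H(p) = 0.5379
C = 1 - 0.5379 = 0.4621 bits/use


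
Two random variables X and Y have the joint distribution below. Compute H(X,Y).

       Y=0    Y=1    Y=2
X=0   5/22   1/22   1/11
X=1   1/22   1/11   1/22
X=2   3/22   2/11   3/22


H(X,Y) = -Σ p(x,y) log₂ p(x,y)
  p(0,0)=5/22: -0.2273 × log₂(0.2273) = 0.4858
  p(0,1)=1/22: -0.0455 × log₂(0.0455) = 0.2027
  p(0,2)=1/11: -0.0909 × log₂(0.0909) = 0.3145
  p(1,0)=1/22: -0.0455 × log₂(0.0455) = 0.2027
  p(1,1)=1/11: -0.0909 × log₂(0.0909) = 0.3145
  p(1,2)=1/22: -0.0455 × log₂(0.0455) = 0.2027
  p(2,0)=3/22: -0.1364 × log₂(0.1364) = 0.3920
  p(2,1)=2/11: -0.1818 × log₂(0.1818) = 0.4472
  p(2,2)=3/22: -0.1364 × log₂(0.1364) = 0.3920
H(X,Y) = 2.9540 bits


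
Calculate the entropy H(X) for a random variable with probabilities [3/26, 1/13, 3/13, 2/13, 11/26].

H(X) = -Σ p(x) log₂ p(x)
  -3/26 × log₂(3/26) = 0.3595
  -1/13 × log₂(1/13) = 0.2846
  -3/13 × log₂(3/13) = 0.4882
  -2/13 × log₂(2/13) = 0.4155
  -11/26 × log₂(11/26) = 0.5250
H(X) = 2.0728 bits


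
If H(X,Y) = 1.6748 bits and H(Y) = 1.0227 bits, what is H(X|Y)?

Chain rule: H(X,Y) = H(X|Y) + H(Y)
H(X|Y) = H(X,Y) - H(Y) = 1.6748 - 1.0227 = 0.6521 bits


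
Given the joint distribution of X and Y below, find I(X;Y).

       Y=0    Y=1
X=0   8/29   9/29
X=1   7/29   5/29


H(X) = 0.9784, H(Y) = 0.9991, H(X,Y) = 1.9687
I(X;Y) = H(X) + H(Y) - H(X,Y) = 0.0089 bits


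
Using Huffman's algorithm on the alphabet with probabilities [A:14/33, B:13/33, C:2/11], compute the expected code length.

Huffman tree construction:
Combine smallest probabilities repeatedly
Resulting codes:
  A: 0 (length 1)
  B: 11 (length 2)
  C: 10 (length 2)
Average length = Σ p(s) × length(s) = 1.5758 bits


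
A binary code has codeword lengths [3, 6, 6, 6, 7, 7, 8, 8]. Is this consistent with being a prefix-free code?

Kraft inequality: Σ 2^(-l_i) ≤ 1 for prefix-free code
Calculating: 2^(-3) + 2^(-6) + 2^(-6) + 2^(-6) + 2^(-7) + 2^(-7) + 2^(-8) + 2^(-8)
= 0.125 + 0.015625 + 0.015625 + 0.015625 + 0.0078125 + 0.0078125 + 0.00390625 + 0.00390625
= 0.1953
Since 0.1953 ≤ 1, prefix-free code exists


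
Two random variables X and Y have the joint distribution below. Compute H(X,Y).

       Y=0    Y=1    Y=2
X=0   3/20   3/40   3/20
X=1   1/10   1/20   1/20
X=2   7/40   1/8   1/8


H(X,Y) = -Σ p(x,y) log₂ p(x,y)
  p(0,0)=3/20: -0.1500 × log₂(0.1500) = 0.4105
  p(0,1)=3/40: -0.0750 × log₂(0.0750) = 0.2803
  p(0,2)=3/20: -0.1500 × log₂(0.1500) = 0.4105
  p(1,0)=1/10: -0.1000 × log₂(0.1000) = 0.3322
  p(1,1)=1/20: -0.0500 × log₂(0.0500) = 0.2161
  p(1,2)=1/20: -0.0500 × log₂(0.0500) = 0.2161
  p(2,0)=7/40: -0.1750 × log₂(0.1750) = 0.4401
  p(2,1)=1/8: -0.1250 × log₂(0.1250) = 0.3750
  p(2,2)=1/8: -0.1250 × log₂(0.1250) = 0.3750
H(X,Y) = 3.0558 bits


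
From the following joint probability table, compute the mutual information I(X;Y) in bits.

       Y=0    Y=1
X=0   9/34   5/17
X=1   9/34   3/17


H(X) = 0.9900, H(Y) = 0.9975, H(X,Y) = 1.9761
I(X;Y) = H(X) + H(Y) - H(X,Y) = 0.0114 bits


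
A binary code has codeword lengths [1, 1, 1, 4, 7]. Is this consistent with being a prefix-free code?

Kraft inequality: Σ 2^(-l_i) ≤ 1 for prefix-free code
Calculating: 2^(-1) + 2^(-1) + 2^(-1) + 2^(-4) + 2^(-7)
= 0.5 + 0.5 + 0.5 + 0.0625 + 0.0078125
= 1.5703
Since 1.5703 > 1, prefix-free code does not exist


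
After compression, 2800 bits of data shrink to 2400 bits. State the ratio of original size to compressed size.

Compression ratio = Original / Compressed
= 2800 / 2400 = 1.17:1


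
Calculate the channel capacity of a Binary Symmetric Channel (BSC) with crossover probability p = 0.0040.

For BSC with error probability p:
C = 1 - H(p) where H(p) is binary entropy
H(0.0040) = -0.0040 × log₂(0.0040) - 0.9960 × log₂(0.9960)
H(p) = 0.0376
C = 1 - 0.0376 = 0.9624 bits/use


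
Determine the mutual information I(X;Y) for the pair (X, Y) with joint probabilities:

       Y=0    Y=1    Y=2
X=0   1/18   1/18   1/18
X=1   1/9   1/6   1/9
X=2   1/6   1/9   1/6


H(X) = 1.4807, H(Y) = 1.5850, H(X,Y) = 3.0441
I(X;Y) = H(X) + H(Y) - H(X,Y) = 0.0215 bits


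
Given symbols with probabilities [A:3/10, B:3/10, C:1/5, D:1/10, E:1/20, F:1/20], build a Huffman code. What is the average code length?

Huffman tree construction:
Combine smallest probabilities repeatedly
Resulting codes:
  A: 10 (length 2)
  B: 11 (length 2)
  C: 00 (length 2)
  D: 010 (length 3)
  E: 0110 (length 4)
  F: 0111 (length 4)
Average length = Σ p(s) × length(s) = 2.3000 bits


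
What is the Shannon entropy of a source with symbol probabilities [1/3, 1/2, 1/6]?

H(X) = -Σ p(x) log₂ p(x)
  -1/3 × log₂(1/3) = 0.5283
  -1/2 × log₂(1/2) = 0.5000
  -1/6 × log₂(1/6) = 0.4308
H(X) = 1.4591 bits


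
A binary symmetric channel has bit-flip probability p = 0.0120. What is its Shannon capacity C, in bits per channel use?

For BSC with error probability p:
C = 1 - H(p) where H(p) is binary entropy
H(0.0120) = -0.0120 × log₂(0.0120) - 0.9880 × log₂(0.9880)
H(p) = 0.0938
C = 1 - 0.0938 = 0.9062 bits/use


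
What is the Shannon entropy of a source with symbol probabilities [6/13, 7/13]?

H(X) = -Σ p(x) log₂ p(x)
  -6/13 × log₂(6/13) = 0.5148
  -7/13 × log₂(7/13) = 0.4809
H(X) = 0.9957 bits


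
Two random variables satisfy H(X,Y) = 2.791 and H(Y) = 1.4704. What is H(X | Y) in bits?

Chain rule: H(X,Y) = H(X|Y) + H(Y)
H(X|Y) = H(X,Y) - H(Y) = 2.791 - 1.4704 = 1.3206 bits


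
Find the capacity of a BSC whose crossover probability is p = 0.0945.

For BSC with error probability p:
C = 1 - H(p) where H(p) is binary entropy
H(0.0945) = -0.0945 × log₂(0.0945) - 0.9055 × log₂(0.9055)
H(p) = 0.4513
C = 1 - 0.4513 = 0.5487 bits/use


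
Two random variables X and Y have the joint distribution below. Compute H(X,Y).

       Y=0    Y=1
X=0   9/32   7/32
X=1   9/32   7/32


H(X,Y) = -Σ p(x,y) log₂ p(x,y)
  p(0,0)=9/32: -0.2812 × log₂(0.2812) = 0.5147
  p(0,1)=7/32: -0.2188 × log₂(0.2188) = 0.4796
  p(1,0)=9/32: -0.2812 × log₂(0.2812) = 0.5147
  p(1,1)=7/32: -0.2188 × log₂(0.2188) = 0.4796
H(X,Y) = 1.9887 bits


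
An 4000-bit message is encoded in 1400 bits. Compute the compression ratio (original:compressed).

Compression ratio = Original / Compressed
= 4000 / 1400 = 2.86:1


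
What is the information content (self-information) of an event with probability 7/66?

Information content I(x) = -log₂(p(x))
I = -log₂(7/66) = -log₂(0.1061)
I = 3.2370 bits


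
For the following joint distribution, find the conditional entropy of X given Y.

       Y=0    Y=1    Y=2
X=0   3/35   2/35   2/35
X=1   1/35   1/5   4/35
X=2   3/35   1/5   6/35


H(X|Y) = Σ_y p(y) H(X|Y=y)
  p(Y=0) = 1/5, H(X|Y=0) = 1.4488
  p(Y=1) = 16/35, H(X|Y=1) = 1.4186
  p(Y=2) = 12/35, H(X|Y=2) = 1.4591
H(X|Y) = 0.2000×1.4488 + 0.4571×1.4186 + 0.3429×1.4591 = 1.4385 bits


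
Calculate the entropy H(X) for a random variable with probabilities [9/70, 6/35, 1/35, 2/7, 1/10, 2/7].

H(X) = -Σ p(x) log₂ p(x)
  -9/70 × log₂(9/70) = 0.3805
  -6/35 × log₂(6/35) = 0.4362
  -1/35 × log₂(1/35) = 0.1466
  -2/7 × log₂(2/7) = 0.5164
  -1/10 × log₂(1/10) = 0.3322
  -2/7 × log₂(2/7) = 0.5164
H(X) = 2.3282 bits


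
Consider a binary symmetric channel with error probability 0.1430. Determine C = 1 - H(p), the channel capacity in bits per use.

For BSC with error probability p:
C = 1 - H(p) where H(p) is binary entropy
H(0.1430) = -0.1430 × log₂(0.1430) - 0.8570 × log₂(0.8570)
H(p) = 0.5920
C = 1 - 0.5920 = 0.4080 bits/use


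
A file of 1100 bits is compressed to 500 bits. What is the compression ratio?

Compression ratio = Original / Compressed
= 1100 / 500 = 2.20:1


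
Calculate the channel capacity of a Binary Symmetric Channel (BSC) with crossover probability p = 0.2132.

For BSC with error probability p:
C = 1 - H(p) where H(p) is binary entropy
H(0.2132) = -0.2132 × log₂(0.2132) - 0.7868 × log₂(0.7868)
H(p) = 0.7476
C = 1 - 0.7476 = 0.2524 bits/use


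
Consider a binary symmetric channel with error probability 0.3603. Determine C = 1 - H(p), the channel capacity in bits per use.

For BSC with error probability p:
C = 1 - H(p) where H(p) is binary entropy
H(0.3603) = -0.3603 × log₂(0.3603) - 0.6397 × log₂(0.6397)
H(p) = 0.9429
C = 1 - 0.9429 = 0.0571 bits/use


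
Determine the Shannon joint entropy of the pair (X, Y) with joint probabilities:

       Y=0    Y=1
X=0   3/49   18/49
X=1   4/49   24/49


H(X,Y) = -Σ p(x,y) log₂ p(x,y)
  p(0,0)=3/49: -0.0612 × log₂(0.0612) = 0.2467
  p(0,1)=18/49: -0.3673 × log₂(0.3673) = 0.5307
  p(1,0)=4/49: -0.0816 × log₂(0.0816) = 0.2951
  p(1,1)=24/49: -0.4898 × log₂(0.4898) = 0.5044
H(X,Y) = 1.5769 bits


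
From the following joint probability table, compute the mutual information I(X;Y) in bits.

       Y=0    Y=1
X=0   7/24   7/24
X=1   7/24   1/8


H(X) = 0.9799, H(Y) = 0.9799, H(X,Y) = 1.9304
I(X;Y) = H(X) + H(Y) - H(X,Y) = 0.0293 bits


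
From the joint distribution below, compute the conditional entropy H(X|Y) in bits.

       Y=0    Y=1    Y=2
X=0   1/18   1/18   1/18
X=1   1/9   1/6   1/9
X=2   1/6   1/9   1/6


H(X|Y) = Σ_y p(y) H(X|Y=y)
  p(Y=0) = 1/3, H(X|Y=0) = 1.4591
  p(Y=1) = 1/3, H(X|Y=1) = 1.4591
  p(Y=2) = 1/3, H(X|Y=2) = 1.4591
H(X|Y) = 0.3333×1.4591 + 0.3333×1.4591 + 0.3333×1.4591 = 1.4591 bits


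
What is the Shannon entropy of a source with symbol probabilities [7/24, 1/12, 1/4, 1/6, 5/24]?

H(X) = -Σ p(x) log₂ p(x)
  -7/24 × log₂(7/24) = 0.5185
  -1/12 × log₂(1/12) = 0.2987
  -1/4 × log₂(1/4) = 0.5000
  -1/6 × log₂(1/6) = 0.4308
  -5/24 × log₂(5/24) = 0.4715
H(X) = 2.2195 bits


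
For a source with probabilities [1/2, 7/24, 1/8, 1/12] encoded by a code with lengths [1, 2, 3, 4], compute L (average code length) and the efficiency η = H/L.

Average length L = Σ p_i × l_i = 1.7917 bits
Entropy H = 1.6922 bits
Efficiency η = H/L × 100% = 94.45%


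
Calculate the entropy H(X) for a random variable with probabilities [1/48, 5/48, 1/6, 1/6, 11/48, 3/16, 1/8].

H(X) = -Σ p(x) log₂ p(x)
  -1/48 × log₂(1/48) = 0.1164
  -5/48 × log₂(5/48) = 0.3399
  -1/6 × log₂(1/6) = 0.4308
  -1/6 × log₂(1/6) = 0.4308
  -11/48 × log₂(11/48) = 0.4871
  -3/16 × log₂(3/16) = 0.4528
  -1/8 × log₂(1/8) = 0.3750
H(X) = 2.6328 bits


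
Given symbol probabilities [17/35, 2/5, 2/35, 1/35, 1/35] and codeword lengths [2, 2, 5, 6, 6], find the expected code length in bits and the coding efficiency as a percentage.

Average length L = Σ p_i × l_i = 2.4000 bits
Entropy H = 1.5639 bits
Efficiency η = H/L × 100% = 65.16%


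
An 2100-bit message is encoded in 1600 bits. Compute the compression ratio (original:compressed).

Compression ratio = Original / Compressed
= 2100 / 1600 = 1.31:1


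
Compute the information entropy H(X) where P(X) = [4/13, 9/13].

H(X) = -Σ p(x) log₂ p(x)
  -4/13 × log₂(4/13) = 0.5232
  -9/13 × log₂(9/13) = 0.3673
H(X) = 0.8905 bits


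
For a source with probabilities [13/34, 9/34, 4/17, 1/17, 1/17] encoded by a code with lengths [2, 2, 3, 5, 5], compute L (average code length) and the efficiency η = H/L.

Average length L = Σ p_i × l_i = 2.5882 bits
Entropy H = 2.0100 bits
Efficiency η = H/L × 100% = 77.66%


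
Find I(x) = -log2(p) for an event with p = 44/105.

Information content I(x) = -log₂(p(x))
I = -log₂(44/105) = -log₂(0.4190)
I = 1.2548 bits


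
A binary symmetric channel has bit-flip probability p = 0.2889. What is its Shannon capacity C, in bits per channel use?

For BSC with error probability p:
C = 1 - H(p) where H(p) is binary entropy
H(0.2889) = -0.2889 × log₂(0.2889) - 0.7111 × log₂(0.7111)
H(p) = 0.8673
C = 1 - 0.8673 = 0.1327 bits/use


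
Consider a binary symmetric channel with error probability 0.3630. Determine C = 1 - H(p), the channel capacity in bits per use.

For BSC with error probability p:
C = 1 - H(p) where H(p) is binary entropy
H(0.3630) = -0.3630 × log₂(0.3630) - 0.6370 × log₂(0.6370)
H(p) = 0.9451
C = 1 - 0.9451 = 0.0549 bits/use


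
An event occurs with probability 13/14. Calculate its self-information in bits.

Information content I(x) = -log₂(p(x))
I = -log₂(13/14) = -log₂(0.9286)
I = 0.1069 bits


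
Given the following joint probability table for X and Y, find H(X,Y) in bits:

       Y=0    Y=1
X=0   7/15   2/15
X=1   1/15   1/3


H(X,Y) = -Σ p(x,y) log₂ p(x,y)
  p(0,0)=7/15: -0.4667 × log₂(0.4667) = 0.5131
  p(0,1)=2/15: -0.1333 × log₂(0.1333) = 0.3876
  p(1,0)=1/15: -0.0667 × log₂(0.0667) = 0.2605
  p(1,1)=1/3: -0.3333 × log₂(0.3333) = 0.5283
H(X,Y) = 1.6895 bits


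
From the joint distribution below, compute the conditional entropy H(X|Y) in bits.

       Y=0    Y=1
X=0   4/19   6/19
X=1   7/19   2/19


H(X|Y) = Σ_y p(y) H(X|Y=y)
  p(Y=0) = 11/19, H(X|Y=0) = 0.9457
  p(Y=1) = 8/19, H(X|Y=1) = 0.8113
H(X|Y) = 0.5789×0.9457 + 0.4211×0.8113 = 0.8891 bits


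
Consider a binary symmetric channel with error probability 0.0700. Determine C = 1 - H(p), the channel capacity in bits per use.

For BSC with error probability p:
C = 1 - H(p) where H(p) is binary entropy
H(0.0700) = -0.0700 × log₂(0.0700) - 0.9300 × log₂(0.9300)
H(p) = 0.3659
C = 1 - 0.3659 = 0.6341 bits/use


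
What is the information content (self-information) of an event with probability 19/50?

Information content I(x) = -log₂(p(x))
I = -log₂(19/50) = -log₂(0.3800)
I = 1.3959 bits


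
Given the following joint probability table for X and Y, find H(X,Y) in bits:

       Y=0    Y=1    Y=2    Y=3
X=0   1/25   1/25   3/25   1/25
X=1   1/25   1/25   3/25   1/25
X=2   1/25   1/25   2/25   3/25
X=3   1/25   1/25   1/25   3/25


H(X,Y) = -Σ p(x,y) log₂ p(x,y)
  p(0,0)=1/25: -0.0400 × log₂(0.0400) = 0.1858
  p(0,1)=1/25: -0.0400 × log₂(0.0400) = 0.1858
  p(0,2)=3/25: -0.1200 × log₂(0.1200) = 0.3671
  p(0,3)=1/25: -0.0400 × log₂(0.0400) = 0.1858
  p(1,0)=1/25: -0.0400 × log₂(0.0400) = 0.1858
  p(1,1)=1/25: -0.0400 × log₂(0.0400) = 0.1858
  p(1,2)=3/25: -0.1200 × log₂(0.1200) = 0.3671
  p(1,3)=1/25: -0.0400 × log₂(0.0400) = 0.1858
  p(2,0)=1/25: -0.0400 × log₂(0.0400) = 0.1858
  p(2,1)=1/25: -0.0400 × log₂(0.0400) = 0.1858
  p(2,2)=2/25: -0.0800 × log₂(0.0800) = 0.2915
  p(2,3)=3/25: -0.1200 × log₂(0.1200) = 0.3671
  p(3,0)=1/25: -0.0400 × log₂(0.0400) = 0.1858
  p(3,1)=1/25: -0.0400 × log₂(0.0400) = 0.1858
  p(3,2)=1/25: -0.0400 × log₂(0.0400) = 0.1858
  p(3,3)=3/25: -0.1200 × log₂(0.1200) = 0.3671
H(X,Y) = 3.8031 bits


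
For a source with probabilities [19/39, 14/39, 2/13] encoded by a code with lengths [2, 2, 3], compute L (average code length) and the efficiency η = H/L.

Average length L = Σ p_i × l_i = 2.1538 bits
Entropy H = 1.4515 bits
Efficiency η = H/L × 100% = 67.39%


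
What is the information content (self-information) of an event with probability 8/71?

Information content I(x) = -log₂(p(x))
I = -log₂(8/71) = -log₂(0.1127)
I = 3.1497 bits


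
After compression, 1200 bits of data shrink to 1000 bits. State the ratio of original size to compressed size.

Compression ratio = Original / Compressed
= 1200 / 1000 = 1.20:1


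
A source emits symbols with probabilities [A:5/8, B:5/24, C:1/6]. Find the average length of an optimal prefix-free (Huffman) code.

Huffman tree construction:
Combine smallest probabilities repeatedly
Resulting codes:
  A: 1 (length 1)
  B: 01 (length 2)
  C: 00 (length 2)
Average length = Σ p(s) × length(s) = 1.3750 bits


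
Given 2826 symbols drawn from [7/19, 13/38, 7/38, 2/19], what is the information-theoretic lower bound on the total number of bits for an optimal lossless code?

Entropy H = 1.8516 bits/symbol
Minimum bits = H × n = 1.8516 × 2826
= 5232.64 bits


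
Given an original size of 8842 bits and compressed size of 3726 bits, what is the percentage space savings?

Space savings = (1 - Compressed/Original) × 100%
= (1 - 3726/8842) × 100%
= 57.86%


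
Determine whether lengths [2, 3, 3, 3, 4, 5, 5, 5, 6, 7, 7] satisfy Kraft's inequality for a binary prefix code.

Kraft inequality: Σ 2^(-l_i) ≤ 1 for prefix-free code
Calculating: 2^(-2) + 2^(-3) + 2^(-3) + 2^(-3) + 2^(-4) + 2^(-5) + 2^(-5) + 2^(-5) + 2^(-6) + 2^(-7) + 2^(-7)
= 0.25 + 0.125 + 0.125 + 0.125 + 0.0625 + 0.03125 + 0.03125 + 0.03125 + 0.015625 + 0.0078125 + 0.0078125
= 0.8125
Since 0.8125 ≤ 1, prefix-free code exists


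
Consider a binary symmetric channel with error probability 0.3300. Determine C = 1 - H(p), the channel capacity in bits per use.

For BSC with error probability p:
C = 1 - H(p) where H(p) is binary entropy
H(0.3300) = -0.3300 × log₂(0.3300) - 0.6700 × log₂(0.6700)
H(p) = 0.9149
C = 1 - 0.9149 = 0.0851 bits/use


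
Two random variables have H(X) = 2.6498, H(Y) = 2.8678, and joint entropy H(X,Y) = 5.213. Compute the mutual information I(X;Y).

I(X;Y) = H(X) + H(Y) - H(X,Y)
I(X;Y) = 2.6498 + 2.8678 - 5.213 = 0.3046 bits


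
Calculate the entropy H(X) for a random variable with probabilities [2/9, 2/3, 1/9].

H(X) = -Σ p(x) log₂ p(x)
  -2/9 × log₂(2/9) = 0.4822
  -2/3 × log₂(2/3) = 0.3900
  -1/9 × log₂(1/9) = 0.3522
H(X) = 1.2244 bits


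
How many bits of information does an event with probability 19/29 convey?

Information content I(x) = -log₂(p(x))
I = -log₂(19/29) = -log₂(0.6552)
I = 0.6101 bits


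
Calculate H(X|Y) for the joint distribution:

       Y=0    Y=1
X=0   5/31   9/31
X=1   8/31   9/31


H(X|Y) = Σ_y p(y) H(X|Y=y)
  p(Y=0) = 13/31, H(X|Y=0) = 0.9612
  p(Y=1) = 18/31, H(X|Y=1) = 1.0000
H(X|Y) = 0.4194×0.9612 + 0.5806×1.0000 = 0.9837 bits


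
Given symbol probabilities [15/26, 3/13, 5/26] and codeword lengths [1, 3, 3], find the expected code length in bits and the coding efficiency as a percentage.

Average length L = Σ p_i × l_i = 1.8462 bits
Entropy H = 1.4034 bits
Efficiency η = H/L × 100% = 76.02%


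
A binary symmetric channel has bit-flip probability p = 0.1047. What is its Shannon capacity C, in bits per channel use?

For BSC with error probability p:
C = 1 - H(p) where H(p) is binary entropy
H(0.1047) = -0.1047 × log₂(0.1047) - 0.8953 × log₂(0.8953)
H(p) = 0.4837
C = 1 - 0.4837 = 0.5163 bits/use


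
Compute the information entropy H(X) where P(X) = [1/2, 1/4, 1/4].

H(X) = -Σ p(x) log₂ p(x)
  -1/2 × log₂(1/2) = 0.5000
  -1/4 × log₂(1/4) = 0.5000
  -1/4 × log₂(1/4) = 0.5000
H(X) = 1.5000 bits


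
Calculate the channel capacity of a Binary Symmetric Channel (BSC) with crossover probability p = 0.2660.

For BSC with error probability p:
C = 1 - H(p) where H(p) is binary entropy
H(0.2660) = -0.2660 × log₂(0.2660) - 0.7340 × log₂(0.7340)
H(p) = 0.8357
C = 1 - 0.8357 = 0.1643 bits/use


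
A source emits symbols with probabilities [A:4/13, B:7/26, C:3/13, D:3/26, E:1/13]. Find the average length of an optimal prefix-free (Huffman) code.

Huffman tree construction:
Combine smallest probabilities repeatedly
Resulting codes:
  A: 11 (length 2)
  B: 10 (length 2)
  C: 01 (length 2)
  D: 001 (length 3)
  E: 000 (length 3)
Average length = Σ p(s) × length(s) = 2.1923 bits


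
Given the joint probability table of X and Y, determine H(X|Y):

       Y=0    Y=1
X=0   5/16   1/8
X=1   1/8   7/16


H(X|Y) = Σ_y p(y) H(X|Y=y)
  p(Y=0) = 7/16, H(X|Y=0) = 0.8631
  p(Y=1) = 9/16, H(X|Y=1) = 0.7642
H(X|Y) = 0.4375×0.8631 + 0.5625×0.7642 = 0.8075 bits


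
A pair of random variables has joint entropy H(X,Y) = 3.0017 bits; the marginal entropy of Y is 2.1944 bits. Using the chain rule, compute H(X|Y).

Chain rule: H(X,Y) = H(X|Y) + H(Y)
H(X|Y) = H(X,Y) - H(Y) = 3.0017 - 2.1944 = 0.8073 bits


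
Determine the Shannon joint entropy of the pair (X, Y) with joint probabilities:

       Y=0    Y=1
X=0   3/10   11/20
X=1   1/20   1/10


H(X,Y) = -Σ p(x,y) log₂ p(x,y)
  p(0,0)=3/10: -0.3000 × log₂(0.3000) = 0.5211
  p(0,1)=11/20: -0.5500 × log₂(0.5500) = 0.4744
  p(1,0)=1/20: -0.0500 × log₂(0.0500) = 0.2161
  p(1,1)=1/10: -0.1000 × log₂(0.1000) = 0.3322
H(X,Y) = 1.5438 bits


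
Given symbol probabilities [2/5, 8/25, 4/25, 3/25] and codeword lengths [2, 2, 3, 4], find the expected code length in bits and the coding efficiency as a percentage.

Average length L = Σ p_i × l_i = 2.4000 bits
Entropy H = 1.8449 bits
Efficiency η = H/L × 100% = 76.87%


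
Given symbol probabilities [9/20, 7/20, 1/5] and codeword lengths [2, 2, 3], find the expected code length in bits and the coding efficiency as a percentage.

Average length L = Σ p_i × l_i = 2.2000 bits
Entropy H = 1.5129 bits
Efficiency η = H/L × 100% = 68.77%


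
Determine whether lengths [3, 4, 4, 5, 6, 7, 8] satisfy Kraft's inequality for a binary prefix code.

Kraft inequality: Σ 2^(-l_i) ≤ 1 for prefix-free code
Calculating: 2^(-3) + 2^(-4) + 2^(-4) + 2^(-5) + 2^(-6) + 2^(-7) + 2^(-8)
= 0.125 + 0.0625 + 0.0625 + 0.03125 + 0.015625 + 0.0078125 + 0.00390625
= 0.3086
Since 0.3086 ≤ 1, prefix-free code exists


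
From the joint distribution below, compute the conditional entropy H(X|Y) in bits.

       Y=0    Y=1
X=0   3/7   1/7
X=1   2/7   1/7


H(X|Y) = Σ_y p(y) H(X|Y=y)
  p(Y=0) = 5/7, H(X|Y=0) = 0.9710
  p(Y=1) = 2/7, H(X|Y=1) = 1.0000
H(X|Y) = 0.7143×0.9710 + 0.2857×1.0000 = 0.9793 bits


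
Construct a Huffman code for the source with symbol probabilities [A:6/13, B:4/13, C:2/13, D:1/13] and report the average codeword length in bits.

Huffman tree construction:
Combine smallest probabilities repeatedly
Resulting codes:
  A: 0 (length 1)
  B: 11 (length 2)
  C: 101 (length 3)
  D: 100 (length 3)
Average length = Σ p(s) × length(s) = 1.7692 bits


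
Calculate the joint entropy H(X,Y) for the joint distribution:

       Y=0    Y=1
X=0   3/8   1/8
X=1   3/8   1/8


H(X,Y) = -Σ p(x,y) log₂ p(x,y)
  p(0,0)=3/8: -0.3750 × log₂(0.3750) = 0.5306
  p(0,1)=1/8: -0.1250 × log₂(0.1250) = 0.3750
  p(1,0)=3/8: -0.3750 × log₂(0.3750) = 0.5306
  p(1,1)=1/8: -0.1250 × log₂(0.1250) = 0.3750
H(X,Y) = 1.8113 bits


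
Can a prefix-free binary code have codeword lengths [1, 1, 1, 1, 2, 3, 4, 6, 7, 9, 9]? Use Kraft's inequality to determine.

Kraft inequality: Σ 2^(-l_i) ≤ 1 for prefix-free code
Calculating: 2^(-1) + 2^(-1) + 2^(-1) + 2^(-1) + 2^(-2) + 2^(-3) + 2^(-4) + 2^(-6) + 2^(-7) + 2^(-9) + 2^(-9)
= 0.5 + 0.5 + 0.5 + 0.5 + 0.25 + 0.125 + 0.0625 + 0.015625 + 0.0078125 + 0.001953125 + 0.001953125
= 2.4648
Since 2.4648 > 1, prefix-free code does not exist


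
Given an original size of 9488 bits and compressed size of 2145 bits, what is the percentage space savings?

Space savings = (1 - Compressed/Original) × 100%
= (1 - 2145/9488) × 100%
= 77.39%
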